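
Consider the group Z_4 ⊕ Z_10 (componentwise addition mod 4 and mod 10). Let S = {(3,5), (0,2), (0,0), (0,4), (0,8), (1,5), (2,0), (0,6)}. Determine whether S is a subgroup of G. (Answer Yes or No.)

Closure fails: (0,4) + (1,5) = (1,9) ∉ S. So S is not a subgroup.

No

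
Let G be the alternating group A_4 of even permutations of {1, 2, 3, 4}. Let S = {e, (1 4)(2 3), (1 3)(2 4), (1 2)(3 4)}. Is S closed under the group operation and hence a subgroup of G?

|S| = 4 divides |G| = 12, consistent with Lagrange.
S contains the identity, every element's inverse is in S, and S is closed under ∘: it is a subgroup.

Yes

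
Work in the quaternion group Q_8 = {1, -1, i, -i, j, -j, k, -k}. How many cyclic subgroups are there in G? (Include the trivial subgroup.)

Group the elements of G by the cyclic subgroup they generate; each cyclic subgroup of order d accounts for φ(d) elements.
Cyclic subgroups by order — order 1: 1; order 2: 1; order 4: 3.
Total: 5.

5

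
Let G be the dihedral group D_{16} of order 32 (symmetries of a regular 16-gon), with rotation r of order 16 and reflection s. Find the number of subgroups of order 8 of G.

5

|G| = 32 and 8 | 32, so subgroups of order 8 are possible by Lagrange.
The subgroups of order 8 are: {e, r^2, r^4, r^6, r^8, r^10, r^12, r^14}; {e, r^4, r^8, r^12, r^2s, r^6s, r^10s, r^14s}; {e, r^4, r^8, r^12, r^3s, r^7s, r^11s, r^15s}; {e, r^4, r^8, r^12, s, r^4s, r^8s, r^12s}; … (5 in all).
So G has 5 subgroups of order 8.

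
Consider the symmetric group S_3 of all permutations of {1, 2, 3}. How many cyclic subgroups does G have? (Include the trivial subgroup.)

Group the elements of G by the cyclic subgroup they generate; each cyclic subgroup of order d accounts for φ(d) elements.
Cyclic subgroups by order — order 1: 1; order 2: 3; order 3: 1.
Total: 5.

5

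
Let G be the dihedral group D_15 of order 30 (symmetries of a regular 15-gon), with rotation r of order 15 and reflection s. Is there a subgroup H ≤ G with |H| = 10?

Yes

10 | 30. A subgroup of order 10 is {e, r^3, r^6, r^9, r^12, rs, r^4s, r^7s, r^10s, r^13s}.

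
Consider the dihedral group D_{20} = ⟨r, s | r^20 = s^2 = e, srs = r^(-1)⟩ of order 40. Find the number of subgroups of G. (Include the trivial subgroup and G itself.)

|G| = 40, so by Lagrange every subgroup order divides 40. Divisors: 1, 2, 4, 5, 8, 10, 20, 40.
Subgroups by order — order 1: 1; order 2: 21; order 4: 11; order 5: 1; order 8: 5; order 10: 5; order 20: 3; order 40: 1.
Total: 1 + 21 + 11 + 1 + 5 + 5 + 3 + 1 = 48.

48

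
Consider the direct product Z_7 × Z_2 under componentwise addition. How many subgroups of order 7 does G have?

1

|G| = 14 and 7 | 14, so subgroups of order 7 are possible by Lagrange.
The subgroups of order 7 are: {(0,0), (1,0), (2,0), (3,0), (4,0), (5,0), (6,0)}.
So G has 1 subgroup of order 7.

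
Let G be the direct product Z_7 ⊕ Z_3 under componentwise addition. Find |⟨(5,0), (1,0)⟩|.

7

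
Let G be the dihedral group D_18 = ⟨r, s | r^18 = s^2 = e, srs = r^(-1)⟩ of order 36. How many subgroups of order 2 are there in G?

19

|G| = 36 and 2 | 36, so subgroups of order 2 are possible by Lagrange.
The subgroups of order 2 are: {e, r^10s}; {e, r^11s}; {e, r^12s}; {e, r^13s}; … (19 in all).
So G has 19 subgroups of order 2.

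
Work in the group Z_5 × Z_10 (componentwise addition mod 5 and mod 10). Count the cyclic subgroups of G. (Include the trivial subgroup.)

A cyclic subgroup of order d is generated by each of its φ(d) elements of order d, so the cyclic subgroups of order d number (#elements of order d)/φ(d).
Cyclic subgroups by order — order 1: 1; order 2: 1; order 5: 6; order 10: 6.
Total: 14.

14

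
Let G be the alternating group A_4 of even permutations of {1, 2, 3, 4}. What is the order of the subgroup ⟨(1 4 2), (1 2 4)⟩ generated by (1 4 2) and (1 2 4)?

|⟨(1 4 2)⟩| = 3 and |⟨(1 2 4)⟩| = 3, so |H| is a multiple of lcm(3, 3) = 3 and divides |G| = 12.
Closing under the operation: H = {e, (1 2 4), (1 4 2)}, so |H| = 3.

3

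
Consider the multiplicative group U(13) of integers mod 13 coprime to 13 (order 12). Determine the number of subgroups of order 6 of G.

|G| = 12 and 6 | 12, so subgroups of order 6 are possible by Lagrange.
The subgroups of order 6 are: {1, 3, 4, 9, 10, 12}.
So G has 1 subgroup of order 6.

1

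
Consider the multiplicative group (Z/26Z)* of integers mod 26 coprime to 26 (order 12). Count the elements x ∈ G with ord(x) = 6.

The elements of order 6 are: 17, 23.
That's 2.

2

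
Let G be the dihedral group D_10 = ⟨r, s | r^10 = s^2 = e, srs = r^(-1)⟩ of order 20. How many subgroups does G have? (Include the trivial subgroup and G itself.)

22

|G| = 20, so by Lagrange every subgroup order divides 20. Divisors: 1, 2, 4, 5, 10, 20.
Subgroups by order — order 1: 1; order 2: 11; order 4: 5; order 5: 1; order 10: 3; order 20: 1.
Total: 1 + 11 + 5 + 1 + 3 + 1 = 22.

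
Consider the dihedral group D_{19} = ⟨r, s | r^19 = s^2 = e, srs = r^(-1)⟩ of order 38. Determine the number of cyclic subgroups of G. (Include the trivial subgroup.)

21

Group the elements of G by the cyclic subgroup they generate; each cyclic subgroup of order d accounts for φ(d) elements.
Cyclic subgroups by order — order 1: 1; order 2: 19; order 19: 1.
Total: 21.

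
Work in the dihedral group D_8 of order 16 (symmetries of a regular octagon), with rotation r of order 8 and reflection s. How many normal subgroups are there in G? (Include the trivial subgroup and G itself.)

7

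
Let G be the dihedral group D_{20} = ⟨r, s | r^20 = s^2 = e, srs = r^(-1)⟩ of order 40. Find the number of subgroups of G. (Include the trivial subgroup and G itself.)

48

|G| = 40, so by Lagrange every subgroup order divides 40. Divisors: 1, 2, 4, 5, 8, 10, 20, 40.
Subgroups by order — order 1: 1; order 2: 21; order 4: 11; order 5: 1; order 8: 5; order 10: 5; order 20: 3; order 40: 1.
Total: 1 + 21 + 11 + 1 + 5 + 5 + 3 + 1 = 48.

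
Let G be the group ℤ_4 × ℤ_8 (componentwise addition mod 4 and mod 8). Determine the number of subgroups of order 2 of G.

3

|G| = 32 and 2 | 32, so subgroups of order 2 are possible by Lagrange.
The subgroups of order 2 are: {(0,0), (0,4)}; {(0,0), (2,0)}; {(0,0), (2,4)}.
So G has 3 subgroups of order 2.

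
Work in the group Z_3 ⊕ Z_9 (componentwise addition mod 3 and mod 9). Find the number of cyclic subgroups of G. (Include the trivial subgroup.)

Group the elements of G by the cyclic subgroup they generate; each cyclic subgroup of order d accounts for φ(d) elements.
Cyclic subgroups by order — order 1: 1; order 3: 4; order 9: 3.
Total: 8.

8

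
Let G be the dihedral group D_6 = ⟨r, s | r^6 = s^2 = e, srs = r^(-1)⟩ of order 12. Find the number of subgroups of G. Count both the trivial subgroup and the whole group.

|G| = 12, so by Lagrange every subgroup order divides 12. Divisors: 1, 2, 3, 4, 6, 12.
Subgroups by order — order 1: 1; order 2: 7; order 3: 1; order 4: 3; order 6: 3; order 12: 1.
Total: 1 + 7 + 1 + 3 + 3 + 1 = 16.

16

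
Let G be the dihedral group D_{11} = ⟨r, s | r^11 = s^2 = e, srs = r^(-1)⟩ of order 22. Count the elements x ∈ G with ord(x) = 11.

10

Enumerating element orders in G gives 10 elements of order 11.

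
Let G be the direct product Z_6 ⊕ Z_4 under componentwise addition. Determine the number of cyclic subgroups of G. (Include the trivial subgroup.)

Group the elements of G by the cyclic subgroup they generate; each cyclic subgroup of order d accounts for φ(d) elements.
Cyclic subgroups by order — order 1: 1; order 2: 3; order 3: 1; order 4: 2; order 6: 3; order 12: 2.
Total: 12.

12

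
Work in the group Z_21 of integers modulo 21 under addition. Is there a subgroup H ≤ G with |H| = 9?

No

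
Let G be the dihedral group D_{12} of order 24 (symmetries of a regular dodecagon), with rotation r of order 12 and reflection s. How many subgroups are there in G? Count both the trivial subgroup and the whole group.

34

|G| = 24, so by Lagrange every subgroup order divides 24. Divisors: 1, 2, 3, 4, 6, 8, 12, 24.
Subgroups by order — order 1: 1; order 2: 13; order 3: 1; order 4: 7; order 6: 5; order 8: 3; order 12: 3; order 24: 1.
Total: 1 + 13 + 1 + 7 + 5 + 3 + 3 + 1 = 34.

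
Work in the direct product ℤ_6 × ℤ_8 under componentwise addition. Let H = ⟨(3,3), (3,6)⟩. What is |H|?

16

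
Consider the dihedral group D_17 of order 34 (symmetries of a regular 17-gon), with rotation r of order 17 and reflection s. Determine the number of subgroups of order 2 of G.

|G| = 34 and 2 | 34, so subgroups of order 2 are possible by Lagrange.
The subgroups of order 2 are: {e, r^10s}; {e, r^11s}; {e, r^12s}; {e, r^13s}; … (17 in all).
So G has 17 subgroups of order 2.

17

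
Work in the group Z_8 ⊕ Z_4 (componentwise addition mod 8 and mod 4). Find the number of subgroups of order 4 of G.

|G| = 32 and 4 | 32, so subgroups of order 4 are possible by Lagrange.
The subgroups of order 4 are: {(0,0), (0,1), (0,2), (0,3)}; {(0,0), (0,2), (4,0), (4,2)}; {(0,0), (0,2), (4,1), (4,3)}; {(0,0), (2,0), (4,0), (6,0)}; … (7 in all).
So G has 7 subgroups of order 4.

7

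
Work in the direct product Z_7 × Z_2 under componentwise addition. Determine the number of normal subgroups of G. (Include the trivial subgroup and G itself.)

4

G is abelian, so every subgroup is normal.
G has 4 subgroups in total, hence 4 normal subgroups.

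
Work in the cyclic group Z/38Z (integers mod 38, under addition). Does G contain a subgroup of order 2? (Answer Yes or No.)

2 | 38. A subgroup of order 2 is {0, 19}.

Yes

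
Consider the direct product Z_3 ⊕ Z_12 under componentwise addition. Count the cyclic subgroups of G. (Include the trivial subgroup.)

A cyclic subgroup of order d is generated by each of its φ(d) elements of order d, so the cyclic subgroups of order d number (#elements of order d)/φ(d).
Cyclic subgroups by order — order 1: 1; order 2: 1; order 3: 4; order 4: 1; order 6: 4; order 12: 4.
Total: 15.

15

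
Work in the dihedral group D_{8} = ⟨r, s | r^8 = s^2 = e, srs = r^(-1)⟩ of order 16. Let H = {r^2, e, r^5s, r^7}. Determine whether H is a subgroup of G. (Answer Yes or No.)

No

r^7 ∈ H but its inverse r ∉ H, so H is not a subgroup.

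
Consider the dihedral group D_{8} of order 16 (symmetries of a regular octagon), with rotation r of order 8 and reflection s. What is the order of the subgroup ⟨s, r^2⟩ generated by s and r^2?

|⟨s⟩| = 2 and |⟨r^2⟩| = 4, so |H| is a multiple of lcm(2, 4) = 4 and divides |G| = 16.
Closing under the operation: H = {e, r^2, r^4, r^6, s, r^2s, r^4s, r^6s}, so |H| = 8.

8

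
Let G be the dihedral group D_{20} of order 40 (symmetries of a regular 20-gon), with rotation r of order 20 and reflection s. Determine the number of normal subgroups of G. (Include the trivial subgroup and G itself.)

9

G has 48 subgroups. Checking conjugation-invariance by order — order 1: 1/1 normal; order 2: 1/21 normal; order 4: 1/11 normal; order 5: 1/1 normal; order 8: 0/5 normal; order 10: 1/5 normal; order 20: 3/3 normal; order 40: 1/1 normal.
Total normal subgroups: 9.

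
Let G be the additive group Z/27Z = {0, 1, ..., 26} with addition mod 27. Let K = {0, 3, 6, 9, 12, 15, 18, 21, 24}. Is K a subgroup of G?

Yes

|K| = 9 divides |G| = 27, consistent with Lagrange.
K contains the identity, every element's inverse is in K, and K is closed under +: it is a subgroup.
In fact K = ⟨3⟩.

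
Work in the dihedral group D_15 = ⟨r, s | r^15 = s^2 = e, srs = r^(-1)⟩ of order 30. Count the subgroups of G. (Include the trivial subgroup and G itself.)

|G| = 30, so by Lagrange every subgroup order divides 30. Divisors: 1, 2, 3, 5, 6, 10, 15, 30.
Subgroups by order — order 1: 1; order 2: 15; order 3: 1; order 5: 1; order 6: 5; order 10: 3; order 15: 1; order 30: 1.
Total: 1 + 15 + 1 + 1 + 5 + 3 + 1 + 1 = 28.

28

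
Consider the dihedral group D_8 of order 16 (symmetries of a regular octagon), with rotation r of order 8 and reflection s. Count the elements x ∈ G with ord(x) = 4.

2

The elements of order 4 are: r^2, r^6.
That's 2.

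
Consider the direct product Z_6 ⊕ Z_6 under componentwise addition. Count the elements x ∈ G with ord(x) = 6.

24

An element (a,b) has order lcm(ord(a), ord(b)); count pairs with lcm equal to 6.
Enumerating gives 24 such elements.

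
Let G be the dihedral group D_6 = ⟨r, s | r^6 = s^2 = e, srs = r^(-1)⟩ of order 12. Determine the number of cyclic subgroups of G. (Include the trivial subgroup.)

Group the elements of G by the cyclic subgroup they generate; each cyclic subgroup of order d accounts for φ(d) elements.
Cyclic subgroups by order — order 1: 1; order 2: 7; order 3: 1; order 6: 1.
Total: 10.

10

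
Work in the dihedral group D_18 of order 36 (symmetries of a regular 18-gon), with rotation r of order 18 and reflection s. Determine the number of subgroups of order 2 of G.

19

|G| = 36 and 2 | 36, so subgroups of order 2 are possible by Lagrange.
The subgroups of order 2 are: {e, r^10s}; {e, r^11s}; {e, r^12s}; {e, r^13s}; … (19 in all).
So G has 19 subgroups of order 2.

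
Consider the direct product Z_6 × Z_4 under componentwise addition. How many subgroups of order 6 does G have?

3

|G| = 24 and 6 | 24, so subgroups of order 6 are possible by Lagrange.
The subgroups of order 6 are: {(0,0), (0,2), (2,0), (2,2), (4,0), (4,2)}; {(0,0), (1,0), (2,0), (3,0), (4,0), (5,0)}; {(0,0), (1,2), (2,0), (3,2), (4,0), (5,2)}.
So G has 3 subgroups of order 6.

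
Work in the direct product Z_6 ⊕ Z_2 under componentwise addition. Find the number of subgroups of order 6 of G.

3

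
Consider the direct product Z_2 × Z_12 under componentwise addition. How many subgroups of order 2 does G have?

3

|G| = 24 and 2 | 24, so subgroups of order 2 are possible by Lagrange.
The subgroups of order 2 are: {(0,0), (0,6)}; {(0,0), (1,0)}; {(0,0), (1,6)}.
So G has 3 subgroups of order 2.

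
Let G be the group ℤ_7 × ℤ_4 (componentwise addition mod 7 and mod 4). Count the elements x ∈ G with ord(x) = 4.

2

An element (a,b) has order lcm(ord(a), ord(b)); count pairs with lcm equal to 4.
Enumerating gives 2 such elements.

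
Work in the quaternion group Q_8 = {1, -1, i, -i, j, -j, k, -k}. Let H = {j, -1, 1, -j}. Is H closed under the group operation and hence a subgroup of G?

|H| = 4 divides |G| = 8, consistent with Lagrange.
H contains the identity, every element's inverse is in H, and H is closed under ·: it is a subgroup.
In fact H = ⟨j⟩.

Yes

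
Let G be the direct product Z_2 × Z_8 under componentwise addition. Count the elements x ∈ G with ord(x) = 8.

An element (a,b) has order lcm(ord(a), ord(b)); count pairs with lcm equal to 8.
Enumerating gives 8 such elements.

8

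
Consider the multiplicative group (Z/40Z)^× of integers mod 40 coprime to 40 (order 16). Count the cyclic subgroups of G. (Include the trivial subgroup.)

12

A cyclic subgroup of order d is generated by each of its φ(d) elements of order d, so the cyclic subgroups of order d number (#elements of order d)/φ(d).
Cyclic subgroups by order — order 1: 1; order 2: 7; order 4: 4.
Total: 12.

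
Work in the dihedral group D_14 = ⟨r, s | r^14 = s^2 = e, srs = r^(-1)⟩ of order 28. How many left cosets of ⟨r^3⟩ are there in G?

|⟨r^3⟩| = 14 and |G| = 28.
By Lagrange, [G : H] = |G|/|H| = 28/14 = 2.

2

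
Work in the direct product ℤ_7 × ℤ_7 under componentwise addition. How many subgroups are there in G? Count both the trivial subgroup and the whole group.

10

|G| = 49, so by Lagrange every subgroup order divides 49. Divisors: 1, 7, 49.
Subgroups by order — order 1: 1; order 7: 8; order 49: 1.
Total: 1 + 8 + 1 = 10.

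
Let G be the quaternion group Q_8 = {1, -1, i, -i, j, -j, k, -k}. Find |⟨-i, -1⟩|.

4

|⟨-i⟩| = 4 and |⟨-1⟩| = 2, so |H| is a multiple of lcm(4, 2) = 4 and divides |G| = 8.
Closing under the operation: H = {1, -1, i, -i}, so |H| = 4.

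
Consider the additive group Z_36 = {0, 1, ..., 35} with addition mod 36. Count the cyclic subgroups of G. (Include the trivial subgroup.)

Each element a generates a cyclic subgroup ⟨a⟩; distinct elements may generate the same one (a cyclic group of order d has φ(d) generators).
Cyclic subgroups by order — order 1: 1; order 2: 1; order 3: 1; order 4: 1; order 6: 1; order 9: 1; order 12: 1; order 18: 1; order 36: 1.
Total: 9.

9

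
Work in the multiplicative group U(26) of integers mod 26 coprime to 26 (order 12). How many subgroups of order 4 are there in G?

|G| = 12 and 4 | 12, so subgroups of order 4 are possible by Lagrange.
The subgroups of order 4 are: {1, 5, 21, 25}.
So G has 1 subgroup of order 4.

1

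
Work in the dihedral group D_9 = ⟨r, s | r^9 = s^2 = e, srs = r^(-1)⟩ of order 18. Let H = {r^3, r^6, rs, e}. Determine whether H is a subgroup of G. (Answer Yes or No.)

|H| = 4 does not divide |G| = 18, so by Lagrange H is not a subgroup.

No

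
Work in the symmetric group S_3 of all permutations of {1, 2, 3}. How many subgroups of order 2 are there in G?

3

|G| = 6 and 2 | 6, so subgroups of order 2 are possible by Lagrange.
The subgroups of order 2 are: {e, (1 2)}; {e, (1 3)}; {e, (2 3)}.
So G has 3 subgroups of order 2.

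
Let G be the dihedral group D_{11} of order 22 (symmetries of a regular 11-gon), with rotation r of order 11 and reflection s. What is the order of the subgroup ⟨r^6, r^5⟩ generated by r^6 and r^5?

11

|⟨r^6⟩| = 11 and |⟨r^5⟩| = 11, so |H| is a multiple of lcm(11, 11) = 11 and divides |G| = 22.
Closing under the operation: H = {e, r, r^2, r^3, r^4, r^5, r^6, r^7, r^8, r^9, r^10}, so |H| = 11.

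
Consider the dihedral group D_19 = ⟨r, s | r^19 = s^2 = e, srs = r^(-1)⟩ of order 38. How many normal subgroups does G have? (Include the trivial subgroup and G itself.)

3

G has 22 subgroups. Checking conjugation-invariance by order — order 1: 1/1 normal; order 2: 0/19 normal; order 19: 1/1 normal; order 38: 1/1 normal.
Total normal subgroups: 3.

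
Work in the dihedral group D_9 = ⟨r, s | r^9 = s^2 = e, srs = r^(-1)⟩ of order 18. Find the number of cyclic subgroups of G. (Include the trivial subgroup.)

12

A cyclic subgroup of order d is generated by each of its φ(d) elements of order d, so the cyclic subgroups of order d number (#elements of order d)/φ(d).
Cyclic subgroups by order — order 1: 1; order 2: 9; order 3: 1; order 9: 1.
Total: 12.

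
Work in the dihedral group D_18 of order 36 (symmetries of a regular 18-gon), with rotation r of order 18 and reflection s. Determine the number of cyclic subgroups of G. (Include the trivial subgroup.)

Group the elements of G by the cyclic subgroup they generate; each cyclic subgroup of order d accounts for φ(d) elements.
Cyclic subgroups by order — order 1: 1; order 2: 19; order 3: 1; order 6: 1; order 9: 1; order 18: 1.
Total: 24.

24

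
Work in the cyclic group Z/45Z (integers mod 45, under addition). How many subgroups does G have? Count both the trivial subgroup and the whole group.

A cyclic group of order 45 has exactly one subgroup for each divisor of 45.
Divisors of 45: 1, 3, 5, 9, 15, 45.
So Z/45Z has 6 subgroups.

6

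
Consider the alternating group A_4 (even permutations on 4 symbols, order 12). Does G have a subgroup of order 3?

Yes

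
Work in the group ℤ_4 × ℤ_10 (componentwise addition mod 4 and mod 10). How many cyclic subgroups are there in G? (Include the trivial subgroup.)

A cyclic subgroup of order d is generated by each of its φ(d) elements of order d, so the cyclic subgroups of order d number (#elements of order d)/φ(d).
Cyclic subgroups by order — order 1: 1; order 2: 3; order 4: 2; order 5: 1; order 10: 3; order 20: 2.
Total: 12.

12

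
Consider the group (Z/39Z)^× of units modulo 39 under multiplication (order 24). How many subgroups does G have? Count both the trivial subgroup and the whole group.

16

|G| = 24, so by Lagrange every subgroup order divides 24. Divisors: 1, 2, 3, 4, 6, 8, 12, 24.
Subgroups by order — order 1: 1; order 2: 3; order 3: 1; order 4: 3; order 6: 3; order 8: 1; order 12: 3; order 24: 1.
Total: 1 + 3 + 1 + 3 + 3 + 1 + 3 + 1 = 16.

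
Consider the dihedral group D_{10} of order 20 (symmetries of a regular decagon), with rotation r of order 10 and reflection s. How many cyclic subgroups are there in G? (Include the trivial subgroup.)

A cyclic subgroup of order d is generated by each of its φ(d) elements of order d, so the cyclic subgroups of order d number (#elements of order d)/φ(d).
Cyclic subgroups by order — order 1: 1; order 2: 11; order 5: 1; order 10: 1.
Total: 14.

14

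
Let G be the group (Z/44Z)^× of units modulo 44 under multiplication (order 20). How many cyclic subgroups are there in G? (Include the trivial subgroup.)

8

Each element a generates a cyclic subgroup ⟨a⟩; distinct elements may generate the same one (a cyclic group of order d has φ(d) generators).
Cyclic subgroups by order — order 1: 1; order 2: 3; order 5: 1; order 10: 3.
Total: 8.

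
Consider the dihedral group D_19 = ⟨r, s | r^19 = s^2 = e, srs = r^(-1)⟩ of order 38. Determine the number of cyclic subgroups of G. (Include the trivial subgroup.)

21

A cyclic subgroup of order d is generated by each of its φ(d) elements of order d, so the cyclic subgroups of order d number (#elements of order d)/φ(d).
Cyclic subgroups by order — order 1: 1; order 2: 19; order 19: 1.
Total: 21.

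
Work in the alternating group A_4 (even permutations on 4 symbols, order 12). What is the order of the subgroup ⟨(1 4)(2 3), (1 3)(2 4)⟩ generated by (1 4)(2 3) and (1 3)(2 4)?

|⟨(1 4)(2 3)⟩| = 2 and |⟨(1 3)(2 4)⟩| = 2, so |H| is a multiple of lcm(2, 2) = 2 and divides |G| = 12.
Closing under the operation: H = {e, (1 2)(3 4), (1 3)(2 4), (1 4)(2 3)}, so |H| = 4.

4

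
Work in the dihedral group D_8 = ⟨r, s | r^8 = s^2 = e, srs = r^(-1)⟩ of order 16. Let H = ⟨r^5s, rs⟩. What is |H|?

4

|⟨r^5s⟩| = 2 and |⟨rs⟩| = 2, so |H| is a multiple of lcm(2, 2) = 2 and divides |G| = 16.
Closing under the operation: H = {e, r^4, rs, r^5s}, so |H| = 4.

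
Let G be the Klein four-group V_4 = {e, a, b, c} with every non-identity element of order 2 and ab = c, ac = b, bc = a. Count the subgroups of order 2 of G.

|G| = 4 and 2 | 4, so subgroups of order 2 are possible by Lagrange.
The subgroups of order 2 are: {e, a}; {e, b}; {e, c}.
So G has 3 subgroups of order 2.

3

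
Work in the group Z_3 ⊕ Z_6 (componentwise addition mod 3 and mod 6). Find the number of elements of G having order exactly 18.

An element (a,b) has order lcm(ord(a), ord(b)); count pairs with lcm equal to 18.
Enumerating gives 0 such elements.

0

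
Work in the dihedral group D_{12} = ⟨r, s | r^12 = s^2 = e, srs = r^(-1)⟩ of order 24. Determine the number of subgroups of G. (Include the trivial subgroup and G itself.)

|G| = 24, so by Lagrange every subgroup order divides 24. Divisors: 1, 2, 3, 4, 6, 8, 12, 24.
Subgroups by order — order 1: 1; order 2: 13; order 3: 1; order 4: 7; order 6: 5; order 8: 3; order 12: 3; order 24: 1.
Total: 1 + 13 + 1 + 7 + 5 + 3 + 3 + 1 = 34.

34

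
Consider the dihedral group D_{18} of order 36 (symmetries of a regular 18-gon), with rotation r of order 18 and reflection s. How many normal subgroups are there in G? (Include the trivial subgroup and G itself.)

G has 45 subgroups. Checking conjugation-invariance by order — order 1: 1/1 normal; order 2: 1/19 normal; order 3: 1/1 normal; order 4: 0/9 normal; order 6: 1/7 normal; order 9: 1/1 normal; order 12: 0/3 normal; order 18: 3/3 normal; order 36: 1/1 normal.
Total normal subgroups: 9.

9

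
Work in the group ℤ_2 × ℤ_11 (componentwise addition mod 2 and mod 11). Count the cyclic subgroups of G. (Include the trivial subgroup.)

4

A cyclic subgroup of order d is generated by each of its φ(d) elements of order d, so the cyclic subgroups of order d number (#elements of order d)/φ(d).
Cyclic subgroups by order — order 1: 1; order 2: 1; order 11: 1; order 22: 1.
Total: 4.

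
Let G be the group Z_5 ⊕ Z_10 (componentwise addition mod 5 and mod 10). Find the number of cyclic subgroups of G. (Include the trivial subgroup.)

14

A cyclic subgroup of order d is generated by each of its φ(d) elements of order d, so the cyclic subgroups of order d number (#elements of order d)/φ(d).
Cyclic subgroups by order — order 1: 1; order 2: 1; order 5: 6; order 10: 6.
Total: 14.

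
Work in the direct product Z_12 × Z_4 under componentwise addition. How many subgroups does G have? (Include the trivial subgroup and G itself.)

30

|G| = 48, so by Lagrange every subgroup order divides 48. Divisors: 1, 2, 3, 4, 6, 8, 12, 16, 24, 48.
Subgroups by order — order 1: 1; order 2: 3; order 3: 1; order 4: 7; order 6: 3; order 8: 3; order 12: 7; order 16: 1; order 24: 3; order 48: 1.
Total: 1 + 3 + 1 + 7 + 3 + 3 + 7 + 1 + 3 + 1 = 30.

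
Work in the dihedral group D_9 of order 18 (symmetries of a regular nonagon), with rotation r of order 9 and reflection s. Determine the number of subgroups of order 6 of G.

|G| = 18 and 6 | 18, so subgroups of order 6 are possible by Lagrange.
The subgroups of order 6 are: {e, r^3, r^6, r^2s, r^5s, r^8s}; {e, r^3, r^6, s, r^3s, r^6s}; {e, r^3, r^6, rs, r^4s, r^7s}.
So G has 3 subgroups of order 6.

3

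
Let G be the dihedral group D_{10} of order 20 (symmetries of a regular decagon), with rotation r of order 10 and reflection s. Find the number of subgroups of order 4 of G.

5

|G| = 20 and 4 | 20, so subgroups of order 4 are possible by Lagrange.
The subgroups of order 4 are: {e, r^5, r^2s, r^7s}; {e, r^5, r^3s, r^8s}; {e, r^5, r^4s, r^9s}; {e, r^5, s, r^5s}; … (5 in all).
So G has 5 subgroups of order 4.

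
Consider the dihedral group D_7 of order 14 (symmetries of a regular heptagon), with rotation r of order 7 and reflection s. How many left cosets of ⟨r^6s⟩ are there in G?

7

|⟨r^6s⟩| = 2 and |G| = 14.
By Lagrange, [G : H] = |G|/|H| = 14/2 = 7.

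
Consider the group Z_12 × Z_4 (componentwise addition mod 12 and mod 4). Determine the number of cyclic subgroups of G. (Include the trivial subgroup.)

20

Group the elements of G by the cyclic subgroup they generate; each cyclic subgroup of order d accounts for φ(d) elements.
Cyclic subgroups by order — order 1: 1; order 2: 3; order 3: 1; order 4: 6; order 6: 3; order 12: 6.
Total: 20.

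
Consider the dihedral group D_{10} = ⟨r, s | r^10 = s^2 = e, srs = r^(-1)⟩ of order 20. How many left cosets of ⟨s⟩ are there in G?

|⟨s⟩| = 2 and |G| = 20.
By Lagrange, [G : H] = |G|/|H| = 20/2 = 10.

10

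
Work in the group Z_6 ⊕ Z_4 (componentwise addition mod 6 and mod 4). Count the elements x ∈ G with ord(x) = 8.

An element (a,b) has order lcm(ord(a), ord(b)); count pairs with lcm equal to 8.
Enumerating gives 0 such elements.

0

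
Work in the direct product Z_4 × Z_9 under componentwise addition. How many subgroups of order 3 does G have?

1

|G| = 36 and 3 | 36, so subgroups of order 3 are possible by Lagrange.
The subgroups of order 3 are: {(0,0), (0,3), (0,6)}.
So G has 1 subgroup of order 3.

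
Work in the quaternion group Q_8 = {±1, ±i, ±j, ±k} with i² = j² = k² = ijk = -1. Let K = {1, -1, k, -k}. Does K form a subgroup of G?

|K| = 4 divides |G| = 8, consistent with Lagrange.
K contains the identity, every element's inverse is in K, and K is closed under ·: it is a subgroup.
In fact K = ⟨-k⟩.

Yes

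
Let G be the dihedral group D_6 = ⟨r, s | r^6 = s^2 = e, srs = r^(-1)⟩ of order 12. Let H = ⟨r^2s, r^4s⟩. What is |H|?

6

|⟨r^2s⟩| = 2 and |⟨r^4s⟩| = 2, so |H| is a multiple of lcm(2, 2) = 2 and divides |G| = 12.
Closing under the operation: H = {e, r^2, r^4, s, r^2s, r^4s}, so |H| = 6.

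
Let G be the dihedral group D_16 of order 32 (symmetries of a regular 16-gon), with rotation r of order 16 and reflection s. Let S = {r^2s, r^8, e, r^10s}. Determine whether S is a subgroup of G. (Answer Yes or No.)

|S| = 4 divides |G| = 32, consistent with Lagrange.
S contains the identity, every element's inverse is in S, and S is closed under ·: it is a subgroup.

Yes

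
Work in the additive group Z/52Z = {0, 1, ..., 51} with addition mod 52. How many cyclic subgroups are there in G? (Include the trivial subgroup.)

6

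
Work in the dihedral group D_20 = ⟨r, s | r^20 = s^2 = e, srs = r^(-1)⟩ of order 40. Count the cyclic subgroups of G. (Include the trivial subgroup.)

26

Group the elements of G by the cyclic subgroup they generate; each cyclic subgroup of order d accounts for φ(d) elements.
Cyclic subgroups by order — order 1: 1; order 2: 21; order 4: 1; order 5: 1; order 10: 1; order 20: 1.
Total: 26.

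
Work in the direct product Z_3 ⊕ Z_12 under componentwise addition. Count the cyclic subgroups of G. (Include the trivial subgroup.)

A cyclic subgroup of order d is generated by each of its φ(d) elements of order d, so the cyclic subgroups of order d number (#elements of order d)/φ(d).
Cyclic subgroups by order — order 1: 1; order 2: 1; order 3: 4; order 4: 1; order 6: 4; order 12: 4.
Total: 15.

15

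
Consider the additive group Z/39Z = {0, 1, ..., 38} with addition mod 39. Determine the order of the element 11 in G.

In Z/39Z, the order of an element a is n/gcd(a, n).
gcd(11, 39) = 1, so |⟨11⟩| = 39/1 = 39.

39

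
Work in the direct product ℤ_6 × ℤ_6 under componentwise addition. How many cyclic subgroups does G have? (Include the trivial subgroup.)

20

Group the elements of G by the cyclic subgroup they generate; each cyclic subgroup of order d accounts for φ(d) elements.
Cyclic subgroups by order — order 1: 1; order 2: 3; order 3: 4; order 6: 12.
Total: 20.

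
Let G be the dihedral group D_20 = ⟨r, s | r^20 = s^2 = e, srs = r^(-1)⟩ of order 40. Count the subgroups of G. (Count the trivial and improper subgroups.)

|G| = 40, so by Lagrange every subgroup order divides 40. Divisors: 1, 2, 4, 5, 8, 10, 20, 40.
Subgroups by order — order 1: 1; order 2: 21; order 4: 11; order 5: 1; order 8: 5; order 10: 5; order 20: 3; order 40: 1.
Total: 1 + 21 + 11 + 1 + 5 + 5 + 3 + 1 = 48.

48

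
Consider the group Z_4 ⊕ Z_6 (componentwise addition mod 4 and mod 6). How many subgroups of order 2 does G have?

3

|G| = 24 and 2 | 24, so subgroups of order 2 are possible by Lagrange.
The subgroups of order 2 are: {(0,0), (0,3)}; {(0,0), (2,0)}; {(0,0), (2,3)}.
So G has 3 subgroups of order 2.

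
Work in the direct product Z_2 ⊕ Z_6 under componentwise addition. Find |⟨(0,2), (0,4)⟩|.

|⟨(0,2)⟩| = 3 and |⟨(0,4)⟩| = 3, so |H| is a multiple of lcm(3, 3) = 3 and divides |G| = 12.
Closing under the operation: H = {(0,0), (0,2), (0,4)}, so |H| = 3.

3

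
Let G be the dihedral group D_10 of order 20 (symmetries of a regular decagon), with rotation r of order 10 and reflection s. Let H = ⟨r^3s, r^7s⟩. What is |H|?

|⟨r^3s⟩| = 2 and |⟨r^7s⟩| = 2, so |H| is a multiple of lcm(2, 2) = 2 and divides |G| = 20.
Closing under the operation: H = {e, r^2, r^4, r^6, r^8, rs, r^3s, r^5s, r^7s, r^9s}, so |H| = 10.

10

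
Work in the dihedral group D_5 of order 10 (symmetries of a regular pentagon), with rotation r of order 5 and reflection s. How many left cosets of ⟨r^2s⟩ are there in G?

|⟨r^2s⟩| = 2 and |G| = 10.
By Lagrange, [G : H] = |G|/|H| = 10/2 = 5.

5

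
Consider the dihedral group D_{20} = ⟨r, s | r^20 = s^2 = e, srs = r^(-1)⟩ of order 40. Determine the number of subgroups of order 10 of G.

|G| = 40 and 10 | 40, so subgroups of order 10 are possible by Lagrange.
The subgroups of order 10 are: {e, r^2, r^4, r^6, r^8, r^10, r^12, r^14, r^16, r^18}; {e, r^4, r^8, r^12, r^16, r^2s, r^6s, r^10s, r^14s, r^18s}; {e, r^4, r^8, r^12, r^16, r^3s, r^7s, r^11s, r^15s, r^19s}; {e, r^4, r^8, r^12, r^16, s, r^4s, r^8s, r^12s, r^16s}; … (5 in all).
So G has 5 subgroups of order 10.

5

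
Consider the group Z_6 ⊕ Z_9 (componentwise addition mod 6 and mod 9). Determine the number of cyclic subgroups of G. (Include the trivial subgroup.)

16

A cyclic subgroup of order d is generated by each of its φ(d) elements of order d, so the cyclic subgroups of order d number (#elements of order d)/φ(d).
Cyclic subgroups by order — order 1: 1; order 2: 1; order 3: 4; order 6: 4; order 9: 3; order 18: 3.
Total: 16.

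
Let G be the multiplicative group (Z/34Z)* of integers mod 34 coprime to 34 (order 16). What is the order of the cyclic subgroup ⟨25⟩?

8

Compute successive powers of 25 mod 34: 25, 13, 19, 33, 9, 21, 15, 1; 25^8 ≡ 1 (mod 34).
So |⟨25⟩| = 8.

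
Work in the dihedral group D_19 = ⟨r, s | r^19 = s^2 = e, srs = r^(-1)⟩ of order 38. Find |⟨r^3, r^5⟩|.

|⟨r^3⟩| = 19 and |⟨r^5⟩| = 19, so |H| is a multiple of lcm(19, 19) = 19 and divides |G| = 38.
Closing under the operation: H = {e, r, r^2, r^3, r^4, r^5, r^6, r^7, r^8, r^9, r^10, r^11, r^12, r^13, r^14, r^15, r^16, r^17, r^18}, so |H| = 19.

19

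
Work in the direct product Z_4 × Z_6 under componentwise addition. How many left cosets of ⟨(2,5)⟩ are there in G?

|⟨(2,5)⟩| = 6 and |G| = 24.
By Lagrange, [G : H] = |G|/|H| = 24/6 = 4.

4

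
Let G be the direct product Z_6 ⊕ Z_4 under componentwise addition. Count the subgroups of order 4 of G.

3

|G| = 24 and 4 | 24, so subgroups of order 4 are possible by Lagrange.
The subgroups of order 4 are: {(0,0), (0,1), (0,2), (0,3)}; {(0,0), (0,2), (3,0), (3,2)}; {(0,0), (0,2), (3,1), (3,3)}.
So G has 3 subgroups of order 4.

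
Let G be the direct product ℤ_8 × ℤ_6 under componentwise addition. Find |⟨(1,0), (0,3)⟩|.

|⟨(1,0)⟩| = 8 and |⟨(0,3)⟩| = 2, so |H| is a multiple of lcm(8, 2) = 8 and divides |G| = 48.
Closing under the operation: H = {(0,0), (0,3), (1,0), (1,3), (2,0), (2,3), (3,0), (3,3), (4,0), (4,3), (5,0), (5,3), (6,0), (6,3), (7,0), (7,3)}, so |H| = 16.

16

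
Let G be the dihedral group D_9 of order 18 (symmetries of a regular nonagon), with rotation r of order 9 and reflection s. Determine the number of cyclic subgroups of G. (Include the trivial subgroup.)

12

Group the elements of G by the cyclic subgroup they generate; each cyclic subgroup of order d accounts for φ(d) elements.
Cyclic subgroups by order — order 1: 1; order 2: 9; order 3: 1; order 9: 1.
Total: 12.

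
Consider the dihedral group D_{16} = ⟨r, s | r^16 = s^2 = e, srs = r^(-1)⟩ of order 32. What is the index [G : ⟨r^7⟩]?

|⟨r^7⟩| = 16 and |G| = 32.
By Lagrange, [G : H] = |G|/|H| = 32/16 = 2.

2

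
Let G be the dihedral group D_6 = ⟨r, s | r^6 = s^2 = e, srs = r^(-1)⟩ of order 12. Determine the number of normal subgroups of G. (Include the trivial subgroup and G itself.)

7

G has 16 subgroups. Checking conjugation-invariance by order — order 1: 1/1 normal; order 2: 1/7 normal; order 3: 1/1 normal; order 4: 0/3 normal; order 6: 3/3 normal; order 12: 1/1 normal.
Total normal subgroups: 7.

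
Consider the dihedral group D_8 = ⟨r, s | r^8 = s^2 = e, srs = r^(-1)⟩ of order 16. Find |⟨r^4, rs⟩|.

4

|⟨r^4⟩| = 2 and |⟨rs⟩| = 2, so |H| is a multiple of lcm(2, 2) = 2 and divides |G| = 16.
Closing under the operation: H = {e, r^4, rs, r^5s}, so |H| = 4.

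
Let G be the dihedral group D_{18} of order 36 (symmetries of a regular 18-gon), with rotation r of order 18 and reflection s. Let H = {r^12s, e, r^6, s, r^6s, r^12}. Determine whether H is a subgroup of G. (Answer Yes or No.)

Yes

|H| = 6 divides |G| = 36, consistent with Lagrange.
H contains the identity, every element's inverse is in H, and H is closed under ·: it is a subgroup.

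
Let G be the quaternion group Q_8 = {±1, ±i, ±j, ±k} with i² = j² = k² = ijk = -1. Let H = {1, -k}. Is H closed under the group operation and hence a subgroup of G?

-k ∈ H but its inverse k ∉ H, so H is not a subgroup.

No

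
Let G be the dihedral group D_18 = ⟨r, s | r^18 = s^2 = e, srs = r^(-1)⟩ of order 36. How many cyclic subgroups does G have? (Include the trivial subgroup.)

A cyclic subgroup of order d is generated by each of its φ(d) elements of order d, so the cyclic subgroups of order d number (#elements of order d)/φ(d).
Cyclic subgroups by order — order 1: 1; order 2: 19; order 3: 1; order 6: 1; order 9: 1; order 18: 1.
Total: 24.

24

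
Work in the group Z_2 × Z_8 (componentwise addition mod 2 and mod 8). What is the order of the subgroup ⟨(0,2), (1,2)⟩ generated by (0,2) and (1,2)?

8

|⟨(0,2)⟩| = 4 and |⟨(1,2)⟩| = 4, so |H| is a multiple of lcm(4, 4) = 4 and divides |G| = 16.
Closing under the operation: H = {(0,0), (0,2), (0,4), (0,6), (1,0), (1,2), (1,4), (1,6)}, so |H| = 8.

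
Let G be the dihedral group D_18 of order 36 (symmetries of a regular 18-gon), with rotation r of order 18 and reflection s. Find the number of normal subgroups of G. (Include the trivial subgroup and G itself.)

G has 45 subgroups. Checking conjugation-invariance by order — order 1: 1/1 normal; order 2: 1/19 normal; order 3: 1/1 normal; order 4: 0/9 normal; order 6: 1/7 normal; order 9: 1/1 normal; order 12: 0/3 normal; order 18: 3/3 normal; order 36: 1/1 normal.
Total normal subgroups: 9.

9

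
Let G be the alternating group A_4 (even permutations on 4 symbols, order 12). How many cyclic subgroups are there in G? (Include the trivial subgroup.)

8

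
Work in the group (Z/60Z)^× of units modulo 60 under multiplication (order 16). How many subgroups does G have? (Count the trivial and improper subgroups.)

27

|G| = 16, so by Lagrange every subgroup order divides 16. Divisors: 1, 2, 4, 8, 16.
Subgroups by order — order 1: 1; order 2: 7; order 4: 11; order 8: 7; order 16: 1.
Total: 1 + 7 + 11 + 7 + 1 = 27.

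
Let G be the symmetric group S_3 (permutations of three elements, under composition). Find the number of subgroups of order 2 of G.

|G| = 6 and 2 | 6, so subgroups of order 2 are possible by Lagrange.
The subgroups of order 2 are: {e, (1 2)}; {e, (1 3)}; {e, (2 3)}.
So G has 3 subgroups of order 2.

3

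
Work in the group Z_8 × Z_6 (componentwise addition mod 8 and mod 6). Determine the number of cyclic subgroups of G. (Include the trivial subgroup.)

Group the elements of G by the cyclic subgroup they generate; each cyclic subgroup of order d accounts for φ(d) elements.
Cyclic subgroups by order — order 1: 1; order 2: 3; order 3: 1; order 4: 2; order 6: 3; order 8: 2; order 12: 2; order 24: 2.
Total: 16.

16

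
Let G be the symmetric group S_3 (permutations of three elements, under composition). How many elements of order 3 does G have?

2

The elements of order 3 are: (1 2 3), (1 3 2).
That's 2.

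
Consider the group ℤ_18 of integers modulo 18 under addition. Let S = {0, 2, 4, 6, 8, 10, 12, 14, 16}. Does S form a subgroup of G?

Yes

|S| = 9 divides |G| = 18, consistent with Lagrange.
S contains the identity, every element's inverse is in S, and S is closed under +: it is a subgroup.
In fact S = ⟨2⟩.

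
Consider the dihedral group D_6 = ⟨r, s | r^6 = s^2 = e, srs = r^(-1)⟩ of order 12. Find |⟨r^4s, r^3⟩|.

|⟨r^4s⟩| = 2 and |⟨r^3⟩| = 2, so |H| is a multiple of lcm(2, 2) = 2 and divides |G| = 12.
Closing under the operation: H = {e, r^3, rs, r^4s}, so |H| = 4.

4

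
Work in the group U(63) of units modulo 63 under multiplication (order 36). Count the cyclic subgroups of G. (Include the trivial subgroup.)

Each element a generates a cyclic subgroup ⟨a⟩; distinct elements may generate the same one (a cyclic group of order d has φ(d) generators).
Cyclic subgroups by order — order 1: 1; order 2: 3; order 3: 4; order 6: 12.
Total: 20.

20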